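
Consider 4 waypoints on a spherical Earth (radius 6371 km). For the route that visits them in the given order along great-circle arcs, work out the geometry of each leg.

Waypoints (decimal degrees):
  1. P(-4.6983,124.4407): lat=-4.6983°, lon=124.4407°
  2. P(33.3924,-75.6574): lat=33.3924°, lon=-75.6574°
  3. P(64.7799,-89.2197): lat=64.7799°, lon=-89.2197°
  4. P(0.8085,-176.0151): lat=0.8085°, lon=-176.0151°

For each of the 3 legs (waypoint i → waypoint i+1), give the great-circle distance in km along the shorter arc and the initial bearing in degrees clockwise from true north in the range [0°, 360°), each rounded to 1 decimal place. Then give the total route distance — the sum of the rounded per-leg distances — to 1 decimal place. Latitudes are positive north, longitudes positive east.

Leg 1: φ1=-0.0820008, φ2=0.5828073, Δφ=0.6648081, Δλ=-3.4923707 rad; a=sin²(Δφ/2)+cosφ1·cosφ2·sin²(Δλ/2)=0.9132622411; c=2·atan2(√a, √(1-a))=2.543701428; dist=6371·c=16205.922 ≈ 16205.9 km; running total=16205.9 km
Leg 1 bearing: y=sinΔλ·cosφ2=0.28690265, x=cosφ1·sinφ2-sinφ1·cosφ2·cosΔλ=0.48429758; θ=atan2(y, x)=30.6429° ≈ 30.6°
Leg 2: φ1=0.5828073, φ2=1.1306225, Δφ=0.5478152, Δλ=-0.2367068 rad; a=sin²(Δφ/2)+cosφ1·cosφ2·sin²(Δλ/2)=0.0781278295; c=2·atan2(√a, √(1-a))=0.566574874; dist=6371·c=3609.649 ≈ 3609.6 km; running total=19815.5 km
Leg 2 bearing: y=sinΔλ·cosφ2=-0.09992075, x=cosφ1·sinφ2-sinφ1·cosφ2·cosΔλ=0.52736262; θ=atan2(y, x)=-10.7288° <0 so +360° → 349.2712° ≈ 349.3°
Leg 3: φ1=1.1306225, φ2=0.0141110, Δφ=-1.1165116, Δλ=-1.5148655 rad; a=sin²(Δφ/2)+cosφ1·cosφ2·sin²(Δλ/2)=0.4817086933; c=2·atan2(√a, √(1-a))=1.534205549; dist=6371·c=9774.424 ≈ 9774.4 km; running total=29589.9 km
Leg 3 bearing: y=sinΔλ·cosφ2=-0.99833688, x=cosφ1·sinφ2-sinφ1·cosφ2·cosΔλ=-0.04455551; θ=atan2(y, x)=-92.5554° <0 so +360° → 267.4446° ≈ 267.4°

Leg 1: dist=16205.9 km, bearing=30.6°
Leg 2: dist=3609.6 km, bearing=349.3°
Leg 3: dist=9774.4 km, bearing=267.4°
Total: 29589.9 km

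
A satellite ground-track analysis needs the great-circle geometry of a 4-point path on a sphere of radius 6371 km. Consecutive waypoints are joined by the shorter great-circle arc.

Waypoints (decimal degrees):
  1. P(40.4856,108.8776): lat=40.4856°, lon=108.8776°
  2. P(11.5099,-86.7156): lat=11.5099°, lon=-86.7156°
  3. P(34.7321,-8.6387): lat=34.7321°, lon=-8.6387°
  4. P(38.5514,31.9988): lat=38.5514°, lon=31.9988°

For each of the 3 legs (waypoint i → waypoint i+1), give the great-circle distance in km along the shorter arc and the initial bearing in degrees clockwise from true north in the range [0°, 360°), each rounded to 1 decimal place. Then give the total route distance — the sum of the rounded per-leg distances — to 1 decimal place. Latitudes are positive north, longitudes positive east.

Leg 1: φ1=0.7066070, φ2=0.2008857, Δφ=-0.5057214, Δλ=-3.4137453 rad; a=sin²(Δφ/2)+cosφ1·cosφ2·sin²(Δλ/2)=0.7941465762; c=2·atan2(√a, √(1-a))=2.199742800; dist=6371·c=14014.561 ≈ 14014.6 km; running total=14014.6 km
Leg 1 bearing: y=sinΔλ·cosφ2=0.26339989, x=cosφ1·sinφ2-sinφ1·cosφ2·cosΔλ=0.76454670; θ=atan2(y, x)=19.0097° ≈ 19.0°
Leg 2: φ1=0.2008857, φ2=0.6061895, Δφ=0.4053038, Δλ=1.3626990 rad; a=sin²(Δφ/2)+cosφ1·cosφ2·sin²(Δλ/2)=0.3599710415; c=2·atan2(√a, √(1-a))=1.286941887; dist=6371·c=8199.107 ≈ 8199.1 km; running total=22213.7 km
Leg 2 bearing: y=sinΔλ·cosφ2=0.80409473, x=cosφ1·sinφ2-sinφ1·cosφ2·cosΔλ=0.52440369; θ=atan2(y, x)=56.8890° ≈ 56.9°
Leg 3: φ1=0.6061895, φ2=0.6728489, Δφ=0.0666594, Δλ=0.7092582 rad; a=sin²(Δφ/2)+cosφ1·cosφ2·sin²(Δλ/2)=0.0786064769; c=2·atan2(√a, √(1-a))=0.568355900; dist=6371·c=3620.995 ≈ 3621.0 km; running total=25834.7 km
Leg 3 bearing: y=sinΔλ·cosφ2=0.50932610, x=cosφ1·sinφ2-sinφ1·cosφ2·cosΔλ=0.17406010; θ=atan2(y, x)=71.1323° ≈ 71.1°

Leg 1: dist=14014.6 km, bearing=19.0°
Leg 2: dist=8199.1 km, bearing=56.9°
Leg 3: dist=3621.0 km, bearing=71.1°
Total: 25834.7 km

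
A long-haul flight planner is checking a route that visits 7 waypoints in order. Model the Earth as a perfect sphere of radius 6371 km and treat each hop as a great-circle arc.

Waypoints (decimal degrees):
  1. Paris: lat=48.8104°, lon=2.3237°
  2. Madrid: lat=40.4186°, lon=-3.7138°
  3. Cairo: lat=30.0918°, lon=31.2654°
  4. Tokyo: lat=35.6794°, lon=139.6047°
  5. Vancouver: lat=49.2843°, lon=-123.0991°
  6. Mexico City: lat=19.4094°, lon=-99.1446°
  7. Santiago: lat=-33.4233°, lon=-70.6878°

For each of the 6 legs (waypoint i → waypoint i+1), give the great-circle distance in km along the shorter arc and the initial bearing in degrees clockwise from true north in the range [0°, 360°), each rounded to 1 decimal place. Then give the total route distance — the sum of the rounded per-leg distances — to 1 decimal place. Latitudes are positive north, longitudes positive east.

Leg 1: dist=1047.6 km, bearing=209.3°
Leg 2: dist=3351.3 km, bearing=98.9°
Leg 3: dist=9552.9 km, bearing=50.6°
Leg 4: dist=7560.0 km, bearing=44.3°
Leg 5: dist=3947.3 km, bearing=138.7°
Leg 6: dist=6605.0 km, bearing=152.5°
Total: 32064.1 km

Leg 1: φ1=0.8519022, φ2=0.7054376, Δφ=-0.1464645, Δλ=-0.1053743 rad; a=sin²(Δφ/2)+cosφ1·cosφ2·sin²(Δλ/2)=0.0067438804; c=2·atan2(√a, √(1-a))=0.164427432; dist=6371·c=1047.567 ≈ 1047.6 km; running total=1047.6 km
Leg 1 bearing: y=sinΔλ·cosφ2=-0.08007597, x=cosφ1·sinφ2-sinφ1·cosφ2·cosΔλ=-0.14276358; θ=atan2(y, x)=-150.7120° <0 so +360° → 209.2880° ≈ 209.3°
Leg 2: φ1=0.7054376, φ2=0.5252010, Δφ=-0.1802367, Δλ=0.6105022 rad; a=sin²(Δφ/2)+cosφ1·cosφ2·sin²(Δλ/2)=0.0675947383; c=2·atan2(√a, √(1-a))=0.526023447; dist=6371·c=3351.295 ≈ 3351.3 km; running total=4398.9 km
Leg 2 bearing: y=sinΔλ·cosφ2=0.49601430, x=cosφ1·sinφ2-sinφ1·cosφ2·cosΔλ=-0.07792670; θ=atan2(y, x)=98.9285° ≈ 98.9°
Leg 3: φ1=0.5252010, φ2=0.6227230, Δφ=0.0975220, Δλ=1.8908775 rad; a=sin²(Δφ/2)+cosφ1·cosφ2·sin²(Δλ/2)=0.4643513620; c=2·atan2(√a, √(1-a))=1.499438508; dist=6371·c=9552.923 ≈ 9552.9 km; running total=13951.8 km
Leg 3 bearing: y=sinΔλ·cosφ2=0.77103681, x=cosφ1·sinφ2-sinφ1·cosφ2·cosΔλ=0.63278665; θ=atan2(y, x)=50.6244° ≈ 50.6°
Leg 4: φ1=0.6227230, φ2=0.8601733, Δφ=0.2374503, Δλ=-4.5850463 rad; a=sin²(Δφ/2)+cosφ1·cosφ2·sin²(Δλ/2)=0.3126075399; c=2·atan2(√a, √(1-a))=1.186631552; dist=6371·c=7560.030 ≈ 7560.0 km; running total=21511.8 km
Leg 4 bearing: y=sinΔλ·cosφ2=0.64702431, x=cosφ1·sinφ2-sinφ1·cosφ2·cosΔλ=0.66399985; θ=atan2(y, x)=44.2582° ≈ 44.3°
Leg 5: φ1=0.8601733, φ2=0.3387579, Δφ=-0.5214154, Δλ=0.4180849 rad; a=sin²(Δφ/2)+cosφ1·cosφ2·sin²(Δλ/2)=0.0929381098; c=2·atan2(√a, √(1-a))=0.619577656; dist=6371·c=3947.329 ≈ 3947.3 km; running total=25459.1 km
Leg 5 bearing: y=sinΔλ·cosφ2=0.38293669, x=cosφ1·sinφ2-sinφ1·cosφ2·cosΔλ=-0.43653403; θ=atan2(y, x)=138.7421° ≈ 138.7°
Leg 6: φ1=0.3387579, φ2=-0.5833466, Δφ=-0.9221046, Δλ=0.4966649 rad; a=sin²(Δφ/2)+cosφ1·cosφ2·sin²(Δλ/2)=0.2454833072; c=2·atan2(√a, √(1-a))=1.036734905; dist=6371·c=6605.038 ≈ 6605.0 km; running total=32064.1 km
Leg 6 bearing: y=sinΔλ·cosφ2=0.39769498, x=cosφ1·sinφ2-sinφ1·cosφ2·cosΔλ=-0.76336342; θ=atan2(y, x)=152.4815° ≈ 152.5°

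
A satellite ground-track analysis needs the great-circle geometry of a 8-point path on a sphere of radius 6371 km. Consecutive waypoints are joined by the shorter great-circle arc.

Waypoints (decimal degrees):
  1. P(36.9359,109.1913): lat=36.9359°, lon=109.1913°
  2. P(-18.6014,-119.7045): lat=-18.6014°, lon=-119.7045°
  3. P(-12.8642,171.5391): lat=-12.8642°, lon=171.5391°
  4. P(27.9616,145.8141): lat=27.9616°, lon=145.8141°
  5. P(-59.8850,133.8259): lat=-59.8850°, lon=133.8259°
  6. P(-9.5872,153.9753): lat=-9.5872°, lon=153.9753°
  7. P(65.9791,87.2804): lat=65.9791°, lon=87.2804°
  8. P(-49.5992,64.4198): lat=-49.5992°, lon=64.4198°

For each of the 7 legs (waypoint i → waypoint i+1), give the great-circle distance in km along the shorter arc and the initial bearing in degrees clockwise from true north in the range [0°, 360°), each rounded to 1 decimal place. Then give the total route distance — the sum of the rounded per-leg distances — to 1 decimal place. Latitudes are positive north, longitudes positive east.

Leg 1: dist=14856.5 km, bearing=80.5°
Leg 2: dist=7345.4 km, bearing=263.8°
Leg 3: dist=5318.3 km, bearing=328.8°
Leg 4: dist=9829.7 km, bearing=186.0°
Leg 5: dist=5839.7 km, bearing=25.3°
Leg 6: dist=9965.0 km, bearing=338.0°
Leg 7: dist=12998.9 km, bearing=196.4°
Total: 66153.5 km

Leg 1: φ1=0.6446531, φ2=-0.3246557, Δφ=-0.9693087, Δλ=-3.9949854 rad; a=sin²(Δφ/2)+cosφ1·cosφ2·sin²(Δλ/2)=0.8448608501; c=2·atan2(√a, √(1-a))=2.331900957; dist=6371·c=14856.541 ≈ 14856.5 km; running total=14856.5 km
Leg 1 bearing: y=sinΔλ·cosφ2=0.71415203, x=cosφ1·sinφ2-sinφ1·cosφ2·cosΔλ=0.11946067; θ=atan2(y, x)=80.5037° ≈ 80.5°
Leg 2: φ1=-0.3246557, φ2=-0.2245226, Δφ=0.1001330, Δλ=5.0831597 rad; a=sin²(Δφ/2)+cosφ1·cosφ2·sin²(Δλ/2)=0.2970974535; c=2·atan2(√a, √(1-a))=1.152936784; dist=6371·c=7345.360 ≈ 7345.4 km; running total=22201.9 km
Leg 2 bearing: y=sinΔλ·cosφ2=-0.90865440, x=cosφ1·sinφ2-sinφ1·cosφ2·cosΔλ=-0.09833317; θ=atan2(y, x)=-96.1764° <0 so +360° → 263.8236° ≈ 263.8°
Leg 3: φ1=-0.2245226, φ2=0.4880220, Δφ=0.7125446, Δλ=-0.4489860 rad; a=sin²(Δφ/2)+cosφ1·cosφ2·sin²(Δλ/2)=0.1643220536; c=2·atan2(√a, √(1-a))=0.834759571; dist=6371·c=5318.253 ≈ 5318.3 km; running total=27520.2 km
Leg 3 bearing: y=sinΔλ·cosφ2=-0.38338184, x=cosφ1·sinφ2-sinφ1·cosφ2·cosΔλ=0.63427094; θ=atan2(y, x)=-31.1506° <0 so +360° → 328.8494° ≈ 328.8°
Leg 4: φ1=0.4880220, φ2=-1.0451904, Δφ=-1.5332124, Δλ=-0.2092336 rad; a=sin²(Δφ/2)+cosφ1·cosφ2·sin²(Δλ/2)=0.4860450944; c=2·atan2(√a, √(1-a))=1.542882891; dist=6371·c=9829.707 ≈ 9829.7 km; running total=37349.9 km
Leg 4 bearing: y=sinΔλ·cosφ2=-0.10421596, x=cosφ1·sinφ2-sinφ1·cosφ2·cosΔλ=-0.99416300; θ=atan2(y, x)=-174.0157° <0 so +360° → 185.9843° ≈ 186.0°
Leg 5: φ1=-1.0451904, φ2=-0.1673282, Δφ=0.8778622, Δλ=0.3516734 rad; a=sin²(Δφ/2)+cosφ1·cosφ2·sin²(Δλ/2)=0.1957406386; c=2·atan2(√a, √(1-a))=0.916603746; dist=6371·c=5839.682 ≈ 5839.7 km; running total=43189.6 km
Leg 5 bearing: y=sinΔλ·cosφ2=0.33965814, x=cosφ1·sinφ2-sinφ1·cosφ2·cosΔλ=0.71717314; θ=atan2(y, x)=25.3426° ≈ 25.3°
Leg 6: φ1=-0.1673282, φ2=1.1515525, Δφ=1.3188807, Δλ=-1.1640456 rad; a=sin²(Δφ/2)+cosφ1·cosφ2·sin²(Δλ/2)=0.4966631309; c=2·atan2(√a, √(1-a))=1.564122539; dist=6371·c=9965.025 ≈ 9965.0 km; running total=53154.6 km
Leg 6 bearing: y=sinΔλ·cosφ2=-0.37385750, x=cosφ1·sinφ2-sinφ1·cosφ2·cosΔλ=0.92746215; θ=atan2(y, x)=-21.9542° <0 so +360° → 338.0458° ≈ 338.0°
Leg 7: φ1=1.1515525, φ2=-0.8656693, Δφ=-2.0172219, Δλ=-0.3989927 rad; a=sin²(Δφ/2)+cosφ1·cosφ2·sin²(Δλ/2)=0.7262338109; c=2·atan2(√a, √(1-a))=2.040326802; dist=6371·c=12998.922 ≈ 12998.9 km; running total=66153.5 km
Leg 7 bearing: y=sinΔλ·cosφ2=-0.25179249, x=cosφ1·sinφ2-sinφ1·cosφ2·cosΔλ=-0.85549611; θ=atan2(y, x)=-163.5996° <0 so +360° → 196.4004° ≈ 196.4°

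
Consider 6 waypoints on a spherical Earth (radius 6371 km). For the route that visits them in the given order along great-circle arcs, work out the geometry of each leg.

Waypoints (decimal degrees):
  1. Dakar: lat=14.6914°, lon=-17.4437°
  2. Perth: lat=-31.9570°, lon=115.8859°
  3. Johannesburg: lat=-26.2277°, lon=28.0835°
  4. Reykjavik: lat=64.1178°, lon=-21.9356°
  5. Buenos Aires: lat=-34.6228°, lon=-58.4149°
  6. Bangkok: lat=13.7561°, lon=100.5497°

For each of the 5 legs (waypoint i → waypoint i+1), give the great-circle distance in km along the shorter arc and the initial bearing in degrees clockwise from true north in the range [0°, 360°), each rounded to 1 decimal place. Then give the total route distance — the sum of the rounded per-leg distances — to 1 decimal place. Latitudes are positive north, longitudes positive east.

Leg 1: φ1=0.2564133, φ2=-0.5577549, Δφ=-0.8141682, Δλ=2.3270405 rad; a=sin²(Δφ/2)+cosφ1·cosφ2·sin²(Δλ/2)=0.8486983978; c=2·atan2(√a, √(1-a))=2.342555089; dist=6371·c=14924.418 ≈ 14924.4 km; running total=14924.4 km
Leg 1 bearing: y=sinΔλ·cosφ2=0.61717487, x=cosφ1·sinφ2-sinφ1·cosφ2·cosΔλ=-0.36432525; θ=atan2(y, x)=120.5538° ≈ 120.6°
Leg 2: φ1=-0.5577549, φ2=-0.4577597, Δφ=0.0999951, Δλ=-1.5324410 rad; a=sin²(Δφ/2)+cosφ1·cosφ2·sin²(Δλ/2)=0.3684520886; c=2·atan2(√a, √(1-a))=1.304566649; dist=6371·c=8311.394 ≈ 8311.4 km; running total=23235.8 km
Leg 2 bearing: y=sinΔλ·cosφ2=-0.89638506, x=cosφ1·sinφ2-sinφ1·cosφ2·cosΔλ=-0.35675539; θ=atan2(y, x)=-111.7022° <0 so +360° → 248.2978° ≈ 248.3°
Leg 3: φ1=-0.4577597, φ2=1.1190667, Δφ=1.5768264, Δλ=-0.8729980 rad; a=sin²(Δφ/2)+cosφ1·cosφ2·sin²(Δλ/2)=0.5730036695; c=2·atan2(√a, √(1-a))=1.717327474; dist=6371·c=10941.093 ≈ 10941.1 km; running total=34176.9 km
Leg 3 bearing: y=sinΔλ·cosφ2=-0.33448900, x=cosφ1·sinφ2-sinφ1·cosφ2·cosΔλ=0.93102039; θ=atan2(y, x)=-19.7619° <0 so +360° → 340.2381° ≈ 340.2°
Leg 4: φ1=1.1190667, φ2=-0.6042819, Δφ=-1.7233486, Δλ=-0.6366839 rad; a=sin²(Δφ/2)+cosφ1·cosφ2·sin²(Δλ/2)=0.6111711711; c=2·atan2(√a, √(1-a))=1.795012621; dist=6371·c=11436.025 ≈ 11436.0 km; running total=45612.9 km
Leg 4 bearing: y=sinΔλ·cosφ2=-0.48924680, x=cosφ1·sinφ2-sinφ1·cosφ2·cosΔλ=-0.84332761; θ=atan2(y, x)=-149.8803° <0 so +360° → 210.1197° ≈ 210.1°
Leg 5: φ1=-0.6042819, φ2=0.2400892, Δφ=0.8443711, Δλ=2.7744557 rad; a=sin²(Δφ/2)+cosφ1·cosφ2·sin²(Δλ/2)=0.9405724625; c=2·atan2(√a, √(1-a))=2.649074439; dist=6371·c=16877.253 ≈ 16877.3 km; running total=62490.2 km
Leg 5 bearing: y=sinΔλ·cosφ2=0.34864899, x=cosφ1·sinφ2-sinφ1·cosφ2·cosΔλ=-0.31941744; θ=atan2(y, x)=132.4946° ≈ 132.5°

Leg 1: dist=14924.4 km, bearing=120.6°
Leg 2: dist=8311.4 km, bearing=248.3°
Leg 3: dist=10941.1 km, bearing=340.2°
Leg 4: dist=11436.0 km, bearing=210.1°
Leg 5: dist=16877.3 km, bearing=132.5°
Total: 62490.2 km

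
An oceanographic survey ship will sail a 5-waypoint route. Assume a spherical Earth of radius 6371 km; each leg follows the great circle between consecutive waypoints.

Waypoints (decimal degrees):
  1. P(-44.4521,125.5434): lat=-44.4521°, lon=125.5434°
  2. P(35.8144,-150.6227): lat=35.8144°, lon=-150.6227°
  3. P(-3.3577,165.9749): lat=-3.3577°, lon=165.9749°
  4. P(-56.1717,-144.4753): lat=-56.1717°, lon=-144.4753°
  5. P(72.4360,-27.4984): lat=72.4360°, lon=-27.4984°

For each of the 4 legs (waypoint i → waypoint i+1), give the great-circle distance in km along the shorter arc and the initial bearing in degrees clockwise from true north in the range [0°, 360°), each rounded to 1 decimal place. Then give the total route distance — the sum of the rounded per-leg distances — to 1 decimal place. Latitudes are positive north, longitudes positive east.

Leg 1: dist=12269.4 km, bearing=59.3°
Leg 2: dist=6267.6 km, bearing=235.5°
Leg 3: dist=7321.6 km, bearing=152.3°
Leg 4: dist=16706.9 km, bearing=32.8°
Total: 42565.5 km

Leg 1: φ1=-0.7758355, φ2=0.6250792, Δφ=1.4009147, Δλ=-4.8200077 rad; a=sin²(Δφ/2)+cosφ1·cosφ2·sin²(Δλ/2)=0.6738099280; c=2·atan2(√a, √(1-a))=1.925827779; dist=6371·c=12269.449 ≈ 12269.4 km; running total=12269.4 km
Leg 1 bearing: y=sinΔλ·cosφ2=0.80622537, x=cosφ1·sinφ2-sinφ1·cosφ2·cosΔλ=0.47870772; θ=atan2(y, x)=59.2997° ≈ 59.3°
Leg 2: φ1=0.6250792, φ2=-0.0586029, Δφ=-0.6836821, Δλ=5.5256705 rad; a=sin²(Δφ/2)+cosφ1·cosφ2·sin²(Δλ/2)=0.2230578488; c=2·atan2(√a, √(1-a))=0.983773986; dist=6371·c=6267.624 ≈ 6267.6 km; running total=18537.0 km
Leg 2 bearing: y=sinΔλ·cosφ2=-0.68593840, x=cosφ1·sinφ2-sinφ1·cosφ2·cosΔλ=-0.47191174; θ=atan2(y, x)=-124.5272° <0 so +360° → 235.4728° ≈ 235.5°
Leg 3: φ1=-0.0586029, φ2=-0.9803811, Δφ=-0.9217782, Δλ=-5.4183782 rad; a=sin²(Δφ/2)+cosφ1·cosφ2·sin²(Δλ/2)=0.2953911685; c=2·atan2(√a, √(1-a))=1.149199845; dist=6371·c=7321.552 ≈ 7321.6 km; running total=25858.6 km
Leg 3 bearing: y=sinΔλ·cosφ2=0.42363665, x=cosφ1·sinφ2-sinφ1·cosφ2·cosΔλ=-0.80812925; θ=atan2(y, x)=152.3356° ≈ 152.3°
Leg 4: φ1=-0.9803811, φ2=1.2642467, Δφ=2.2446278, Δλ=2.0416321 rad; a=sin²(Δφ/2)+cosφ1·cosφ2·sin²(Δλ/2)=0.9340956490; c=2·atan2(√a, √(1-a))=2.622342054; dist=6371·c=16706.941 ≈ 16706.9 km; running total=42565.5 km
Leg 4 bearing: y=sinΔλ·cosφ2=0.26893507, x=cosφ1·sinφ2-sinφ1·cosφ2·cosΔλ=0.41703453; θ=atan2(y, x)=32.8170° ≈ 32.8°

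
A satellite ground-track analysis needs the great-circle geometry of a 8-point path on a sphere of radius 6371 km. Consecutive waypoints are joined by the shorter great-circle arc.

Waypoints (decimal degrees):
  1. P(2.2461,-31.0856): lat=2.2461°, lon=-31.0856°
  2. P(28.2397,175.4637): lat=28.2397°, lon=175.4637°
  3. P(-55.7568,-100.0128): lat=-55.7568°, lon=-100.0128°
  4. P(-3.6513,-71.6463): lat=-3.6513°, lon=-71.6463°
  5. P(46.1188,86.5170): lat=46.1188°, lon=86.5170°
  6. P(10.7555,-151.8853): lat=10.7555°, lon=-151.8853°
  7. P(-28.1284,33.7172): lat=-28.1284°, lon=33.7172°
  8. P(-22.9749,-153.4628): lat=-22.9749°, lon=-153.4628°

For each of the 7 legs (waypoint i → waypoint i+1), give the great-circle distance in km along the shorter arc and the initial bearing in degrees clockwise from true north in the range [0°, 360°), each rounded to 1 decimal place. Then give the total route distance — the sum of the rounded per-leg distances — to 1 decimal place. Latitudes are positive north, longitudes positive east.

Leg 1: φ1=0.0392018, φ2=0.4928757, Δφ=0.4536739, Δλ=3.6049654 rad; a=sin²(Δφ/2)+cosφ1·cosφ2·sin²(Δλ/2)=0.8844637417; c=2·atan2(√a, √(1-a))=2.447958234; dist=6371·c=15595.942 ≈ 15595.9 km; running total=15595.9 km
Leg 1 bearing: y=sinΔλ·cosφ2=-0.39376773, x=cosφ1·sinφ2-sinφ1·cosφ2·cosΔλ=0.50368393; θ=atan2(y, x)=-38.0174° <0 so +360° → 321.9826° ≈ 322.0°
Leg 2: φ1=0.4928757, φ2=-0.9731397, Δφ=-1.4660155, Δλ=-4.8079719 rad; a=sin²(Δφ/2)+cosφ1·cosφ2·sin²(Δλ/2)=0.6719152788; c=2·atan2(√a, √(1-a))=1.921789457; dist=6371·c=12243.721 ≈ 12243.7 km; running total=27839.6 km
Leg 2 bearing: y=sinΔλ·cosφ2=0.56013831, x=cosφ1·sinφ2-sinφ1·cosφ2·cosΔλ=-0.75367475; θ=atan2(y, x)=143.3799° ≈ 143.4°
Leg 3: φ1=-0.9731397, φ2=-0.0637272, Δφ=0.9094125, Δλ=0.4950888 rad; a=sin²(Δφ/2)+cosφ1·cosφ2·sin²(Δλ/2)=0.2266097838; c=2·atan2(√a, √(1-a))=0.992282227; dist=6371·c=6321.830 ≈ 6321.8 km; running total=34161.4 km
Leg 3 bearing: y=sinΔλ·cosφ2=0.47414539, x=cosφ1·sinφ2-sinφ1·cosφ2·cosΔλ=0.69008500; θ=atan2(y, x)=34.4923° ≈ 34.5°
Leg 4: φ1=-0.0637272, φ2=0.8049249, Δφ=0.8686521, Δλ=2.7604703 rad; a=sin²(Δφ/2)+cosφ1·cosφ2·sin²(Δλ/2)=0.8440126138; c=2·atan2(√a, √(1-a))=2.329560610; dist=6371·c=14841.631 ≈ 14841.6 km; running total=49003.0 km
Leg 4 bearing: y=sinΔλ·cosφ2=0.25783151, x=cosφ1·sinφ2-sinφ1·cosφ2·cosΔλ=0.67833929; θ=atan2(y, x)=20.8114° ≈ 20.8°
Leg 5: φ1=0.8049249, φ2=0.1877189, Δφ=-0.6172060, Δλ=-4.1609051 rad; a=sin²(Δφ/2)+cosφ1·cosφ2·sin²(Δλ/2)=0.6111472066; c=2·atan2(√a, √(1-a))=1.794963462; dist=6371·c=11435.712 ≈ 11435.7 km; running total=60438.7 km
Leg 5 bearing: y=sinΔλ·cosφ2=0.83678488, x=cosφ1·sinφ2-sinφ1·cosφ2·cosΔλ=0.50037613; θ=atan2(y, x)=59.1216° ≈ 59.1°
Leg 6: φ1=0.1877189, φ2=-0.4909332, Δφ=-0.6786521, Δλ=3.2393747 rad; a=sin²(Δφ/2)+cosφ1·cosφ2·sin²(Δλ/2)=0.9751214950; c=2·atan2(√a, √(1-a))=2.824811338; dist=6371·c=17996.873 ≈ 17996.9 km; running total=78435.6 km
Leg 6 bearing: y=sinΔλ·cosφ2=-0.08609600, x=cosφ1·sinφ2-sinφ1·cosφ2·cosΔλ=-0.29937558; θ=atan2(y, x)=-163.9555° <0 so +360° → 196.0445° ≈ 196.0°
Leg 7: φ1=-0.4909332, φ2=-0.4009877, Δφ=0.0899455, Δλ=-3.2669073 rad; a=sin²(Δφ/2)+cosφ1·cosφ2·sin²(Δλ/2)=0.8107756664; c=2·atan2(√a, √(1-a))=2.241517801; dist=6371·c=14280.710 ≈ 14280.7 km; running total=92716.3 km
Leg 7 bearing: y=sinΔλ·cosφ2=0.11507244, x=cosφ1·sinφ2-sinφ1·cosφ2·cosΔλ=-0.77487565; θ=atan2(y, x)=171.5531° ≈ 171.6°

Leg 1: dist=15595.9 km, bearing=322.0°
Leg 2: dist=12243.7 km, bearing=143.4°
Leg 3: dist=6321.8 km, bearing=34.5°
Leg 4: dist=14841.6 km, bearing=20.8°
Leg 5: dist=11435.7 km, bearing=59.1°
Leg 6: dist=17996.9 km, bearing=196.0°
Leg 7: dist=14280.7 km, bearing=171.6°
Total: 92716.3 km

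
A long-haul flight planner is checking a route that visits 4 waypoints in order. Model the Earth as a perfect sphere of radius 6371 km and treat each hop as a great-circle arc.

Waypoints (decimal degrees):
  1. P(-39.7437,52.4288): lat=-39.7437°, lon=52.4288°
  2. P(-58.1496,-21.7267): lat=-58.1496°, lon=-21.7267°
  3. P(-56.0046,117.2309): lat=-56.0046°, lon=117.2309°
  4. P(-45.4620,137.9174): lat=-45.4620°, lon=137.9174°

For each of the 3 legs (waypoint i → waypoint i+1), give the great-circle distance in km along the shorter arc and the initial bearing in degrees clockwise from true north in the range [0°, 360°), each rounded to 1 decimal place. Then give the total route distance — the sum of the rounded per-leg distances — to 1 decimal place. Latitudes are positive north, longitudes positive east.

Leg 1: dist=5467.0 km, bearing=222.1°
Leg 2: dist=6805.4 km, bearing=155.2°
Leg 3: dist=1856.7 km, bearing=59.6°
Total: 14129.1 km

Leg 1: φ1=-0.6936584, φ2=-1.0149020, Δφ=-0.3212436, Δλ=-1.2942576 rad; a=sin²(Δφ/2)+cosφ1·cosφ2·sin²(Δλ/2)=0.1730654832; c=2·atan2(√a, √(1-a))=0.858109459; dist=6371·c=5467.015 ≈ 5467.0 km; running total=5467.0 km
Leg 1 bearing: y=sinΔλ·cosφ2=-0.50765376, x=cosφ1·sinφ2-sinφ1·cosφ2·cosΔλ=-0.56101956; θ=atan2(y, x)=-137.8588° <0 so +360° → 222.1412° ≈ 222.1°
Leg 2: φ1=-1.0149020, φ2=-0.9774647, Δφ=0.0374373, Δλ=2.4252676 rad; a=sin²(Δφ/2)+cosφ1·cosφ2·sin²(Δλ/2)=0.2591446436; c=2·atan2(√a, √(1-a))=1.068190527; dist=6371·c=6805.442 ≈ 6805.4 km; running total=12272.4 km
Leg 2 bearing: y=sinΔλ·cosφ2=0.36713206, x=cosφ1·sinφ2-sinφ1·cosφ2·cosΔλ=-0.79571907; θ=atan2(y, x)=155.2322° ≈ 155.2°
Leg 3: φ1=-0.9774647, φ2=-0.7934616, Δφ=0.1840031, Δλ=0.3610475 rad; a=sin²(Δφ/2)+cosφ1·cosφ2·sin²(Δλ/2)=0.0210822779; c=2·atan2(√a, √(1-a))=0.291424919; dist=6371·c=1856.668 ≈ 1856.7 km; running total=14129.1 km
Leg 3 bearing: y=sinΔλ·cosφ2=0.24776635, x=cosφ1·sinφ2-sinφ1·cosφ2·cosΔλ=0.14547542; θ=atan2(y, x)=59.5808° ≈ 59.6°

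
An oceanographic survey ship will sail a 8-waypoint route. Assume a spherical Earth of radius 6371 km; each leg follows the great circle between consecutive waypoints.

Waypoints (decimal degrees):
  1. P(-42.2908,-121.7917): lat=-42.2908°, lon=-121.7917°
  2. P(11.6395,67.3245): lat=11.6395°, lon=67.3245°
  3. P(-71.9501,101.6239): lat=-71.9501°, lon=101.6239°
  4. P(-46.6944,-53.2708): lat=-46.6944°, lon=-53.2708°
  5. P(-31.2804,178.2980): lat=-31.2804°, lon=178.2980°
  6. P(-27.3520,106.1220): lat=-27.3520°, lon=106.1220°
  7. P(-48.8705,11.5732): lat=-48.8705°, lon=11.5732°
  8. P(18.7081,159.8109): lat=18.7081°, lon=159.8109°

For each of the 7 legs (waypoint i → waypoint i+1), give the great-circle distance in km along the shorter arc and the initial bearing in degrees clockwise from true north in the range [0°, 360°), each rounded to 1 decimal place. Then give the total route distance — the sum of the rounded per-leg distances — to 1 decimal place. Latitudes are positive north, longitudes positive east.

Leg 1: dist=16494.1 km, bearing=197.2°
Leg 2: dist=9632.2 km, bearing=169.9°
Leg 3: dist=6675.7 km, bearing=199.6°
Leg 4: dist=9921.6 km, bearing=222.0°
Leg 5: dist=6883.7 km, bearing=253.4°
Leg 6: dist=8068.1 km, bearing=223.4°
Leg 7: dist=15619.7 km, bearing=128.4°
Total: 73295.1 km

Leg 1: φ1=-0.7381137, φ2=0.2031476, Δφ=0.9412613, Δλ=3.3007004 rad; a=sin²(Δφ/2)+cosφ1·cosφ2·sin²(Δλ/2)=0.9255672196; c=2·atan2(√a, √(1-a))=2.588938901; dist=6371·c=16494.130 ≈ 16494.1 km; running total=16494.1 km
Leg 1 bearing: y=sinΔλ·cosφ2=-0.15517920, x=cosφ1·sinφ2-sinφ1·cosφ2·cosΔλ=-0.50148737; θ=atan2(y, x)=-162.8060° <0 so +360° → 197.1940° ≈ 197.2°
Leg 2: φ1=0.2031476, φ2=-1.2557661, Δφ=-1.4589137, Δλ=0.5986375 rad; a=sin²(Δφ/2)+cosφ1·cosφ2·sin²(Δλ/2)=0.4705617393; c=2·atan2(√a, √(1-a))=1.511885737; dist=6371·c=9632.224 ≈ 9632.2 km; running total=26126.3 km
Leg 2 bearing: y=sinΔλ·cosφ2=0.17460314, x=cosφ1·sinφ2-sinφ1·cosφ2·cosΔλ=-0.98287705; θ=atan2(y, x)=169.9268° ≈ 169.9°
Leg 3: φ1=-1.2557661, φ2=-0.8149710, Δφ=0.4407951, Δλ=-2.7034225 rad; a=sin²(Δφ/2)+cosφ1·cosφ2·sin²(Δλ/2)=0.2502747832; c=2·atan2(√a, √(1-a))=1.047832020; dist=6371·c=6675.738 ≈ 6675.7 km; running total=32802.0 km
Leg 3 bearing: y=sinΔλ·cosφ2=-0.29101138, x=cosφ1·sinφ2-sinφ1·cosφ2·cosΔλ=-0.81600346; θ=atan2(y, x)=-160.3722° <0 so +360° → 199.6278° ≈ 199.6°
Leg 4: φ1=-0.8149710, φ2=-0.5459460, Δφ=0.2690251, Δλ=4.0416380 rad; a=sin²(Δφ/2)+cosφ1·cosφ2·sin²(Δλ/2)=0.4932570243; c=2·atan2(√a, √(1-a))=1.557309967; dist=6371·c=9921.622 ≈ 9921.6 km; running total=42723.6 km
Leg 4 bearing: y=sinΔλ·cosφ2=-0.66948386, x=cosφ1·sinφ2-sinφ1·cosφ2·cosΔλ=-0.74270417; θ=atan2(y, x)=-137.9681° <0 so +360° → 222.0319° ≈ 222.0°
Leg 5: φ1=-0.5459460, φ2=-0.4773825, Δφ=0.0685635, Δλ=-1.2597088 rad; a=sin²(Δφ/2)+cosφ1·cosφ2·sin²(Δλ/2)=0.2645428265; c=2·atan2(√a, √(1-a))=1.080469371; dist=6371·c=6883.670 ≈ 6883.7 km; running total=49607.3 km
Leg 5 bearing: y=sinΔλ·cosφ2=-0.84556810, x=cosφ1·sinφ2-sinφ1·cosφ2·cosΔλ=-0.25150401; θ=atan2(y, x)=-106.5645° <0 so +360° → 253.4355° ≈ 253.4°
Leg 6: φ1=-0.4773825, φ2=-0.8529511, Δφ=-0.3755687, Δλ=-1.6501879 rad; a=sin²(Δφ/2)+cosφ1·cosφ2·sin²(Δλ/2)=0.3501301540; c=2·atan2(√a, √(1-a))=1.266376538; dist=6371·c=8068.085 ≈ 8068.1 km; running total=57675.4 km
Leg 6 bearing: y=sinΔλ·cosφ2=-0.65569129, x=cosφ1·sinφ2-sinφ1·cosφ2·cosΔλ=-0.69298272; θ=atan2(y, x)=-136.5838° <0 so +360° → 223.4162° ≈ 223.4°
Leg 7: φ1=-0.8529511, φ2=0.3265179, Δφ=1.1794691, Δλ=2.5872359 rad; a=sin²(Δφ/2)+cosφ1·cosφ2·sin²(Δλ/2)=0.8856511198; c=2·atan2(√a, √(1-a))=2.451680987; dist=6371·c=15619.660 ≈ 15619.7 km; running total=73295.1 km
Leg 7 bearing: y=sinΔλ·cosφ2=0.49858427, x=cosφ1·sinφ2-sinφ1·cosφ2·cosΔλ=-0.39560912; θ=atan2(y, x)=128.4308° ≈ 128.4°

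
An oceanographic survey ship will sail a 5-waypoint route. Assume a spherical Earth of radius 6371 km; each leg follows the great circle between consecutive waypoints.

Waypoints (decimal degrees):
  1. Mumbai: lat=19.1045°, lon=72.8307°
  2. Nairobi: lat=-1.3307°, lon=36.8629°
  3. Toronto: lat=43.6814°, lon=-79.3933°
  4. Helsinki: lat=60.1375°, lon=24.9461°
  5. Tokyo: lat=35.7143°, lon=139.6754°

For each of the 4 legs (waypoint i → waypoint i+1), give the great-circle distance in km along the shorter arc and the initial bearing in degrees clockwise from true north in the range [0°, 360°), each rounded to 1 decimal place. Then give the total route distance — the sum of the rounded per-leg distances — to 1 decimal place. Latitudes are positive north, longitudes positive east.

Leg 1: φ1=0.3334364, φ2=-0.0232251, Δφ=-0.3566615, Δλ=-0.6277565 rad; a=sin²(Δφ/2)+cosφ1·cosφ2·sin²(Δλ/2)=0.1215180027; c=2·atan2(√a, √(1-a))=0.712141870; dist=6371·c=4537.056 ≈ 4537.1 km; running total=4537.1 km
Leg 1 bearing: y=sinΔλ·cosφ2=-0.58717210, x=cosφ1·sinφ2-sinφ1·cosφ2·cosΔλ=-0.28676548; θ=atan2(y, x)=-116.0301° <0 so +360° → 243.9699° ≈ 244.0°
Leg 2: φ1=-0.0232251, φ2=0.7623843, Δφ=0.7856093, Δλ=-2.0290535 rad; a=sin²(Δφ/2)+cosφ1·cosφ2·sin²(Δλ/2)=0.6679410960; c=2·atan2(√a, √(1-a))=1.913338006; dist=6371·c=12189.876 ≈ 12189.9 km; running total=16727.0 km
Leg 2 bearing: y=sinΔλ·cosφ2=-0.64857603, x=cosφ1·sinφ2-sinφ1·cosφ2·cosΔλ=0.68303169; θ=atan2(y, x)=-43.5178° <0 so +360° → 316.4822° ≈ 316.5°
Leg 3: φ1=0.7623843, φ2=1.0495974, Δφ=0.2872131, Δλ=1.8210661 rad; a=sin²(Δφ/2)+cosφ1·cosφ2·sin²(Δλ/2)=0.2451183891; c=2·atan2(√a, √(1-a))=1.035886782; dist=6371·c=6599.635 ≈ 6599.6 km; running total=23326.6 km
Leg 3 bearing: y=sinΔλ·cosφ2=0.48240787, x=cosφ1·sinφ2-sinφ1·cosφ2·cosΔλ=0.71233707; θ=atan2(y, x)=34.1066° ≈ 34.1°
Leg 4: φ1=1.0495974, φ2=0.6233321, Δφ=-0.4262653, Δλ=2.0024040 rad; a=sin²(Δφ/2)+cosφ1·cosφ2·sin²(Δλ/2)=0.3314436103; c=2·atan2(√a, √(1-a))=1.226947854; dist=6371·c=7816.885 ≈ 7816.9 km; running total=31143.5 km
Leg 4 bearing: y=sinΔλ·cosφ2=0.73747859, x=cosφ1·sinφ2-sinφ1·cosφ2·cosΔλ=0.58521817; θ=atan2(y, x)=51.5666° ≈ 51.6°

Leg 1: dist=4537.1 km, bearing=244.0°
Leg 2: dist=12189.9 km, bearing=316.5°
Leg 3: dist=6599.6 km, bearing=34.1°
Leg 4: dist=7816.9 km, bearing=51.6°
Total: 31143.5 km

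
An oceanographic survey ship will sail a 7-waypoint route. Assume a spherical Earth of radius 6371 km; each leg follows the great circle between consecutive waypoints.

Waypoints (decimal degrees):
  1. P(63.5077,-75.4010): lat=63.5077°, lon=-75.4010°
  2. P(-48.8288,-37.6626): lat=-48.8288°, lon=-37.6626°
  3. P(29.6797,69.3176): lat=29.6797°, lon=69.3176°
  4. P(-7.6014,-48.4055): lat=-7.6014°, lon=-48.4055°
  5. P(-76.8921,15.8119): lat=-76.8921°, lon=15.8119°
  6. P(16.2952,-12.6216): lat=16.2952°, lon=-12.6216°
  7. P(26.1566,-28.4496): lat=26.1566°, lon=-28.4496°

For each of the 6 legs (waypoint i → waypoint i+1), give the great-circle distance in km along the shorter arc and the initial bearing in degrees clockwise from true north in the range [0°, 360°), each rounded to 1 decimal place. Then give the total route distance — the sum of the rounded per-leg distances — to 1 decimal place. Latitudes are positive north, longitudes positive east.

Leg 1: dist=12920.6 km, bearing=153.3°
Leg 2: dist=13639.9 km, bearing=80.8°
Leg 3: dist=13096.8 km, bearing=277.4°
Leg 4: dist=8551.2 km, bearing=167.9°
Leg 5: dist=10529.6 km, bearing=332.7°
Leg 6: dist=1970.3 km, bearing=306.4°
Total: 60708.4 km

Leg 1: φ1=1.1084185, φ2=-0.8522233, Δφ=-1.9606418, Δλ=0.6586593 rad; a=sin²(Δφ/2)+cosφ1·cosφ2·sin²(Δλ/2)=0.7207373671; c=2·atan2(√a, √(1-a))=2.028037909; dist=6371·c=12920.630 ≈ 12920.6 km; running total=12920.6 km
Leg 1 bearing: y=sinΔλ·cosφ2=0.40292408, x=cosφ1·sinφ2-sinφ1·cosφ2·cosΔλ=-0.80171831; θ=atan2(y, x)=153.3170° ≈ 153.3°
Leg 2: φ1=-0.8522233, φ2=0.5180085, Δφ=1.3702318, Δλ=1.8671567 rad; a=sin²(Δφ/2)+cosφ1·cosφ2·sin²(Δλ/2)=0.7698772065; c=2·atan2(√a, √(1-a))=2.140941676; dist=6371·c=13639.939 ≈ 13639.9 km; running total=26560.5 km
Leg 2 bearing: y=sinΔλ·cosφ2=0.83093200, x=cosφ1·sinφ2-sinφ1·cosφ2·cosΔλ=0.13497106; θ=atan2(y, x)=80.7738° ≈ 80.8°
Leg 3: φ1=0.5180085, φ2=-0.1326695, Δφ=-0.6506779, Δλ=-2.0546557 rad; a=sin²(Δφ/2)+cosφ1·cosφ2·sin²(Δλ/2)=0.7330576403; c=2·atan2(√a, √(1-a))=2.055691117; dist=6371·c=13096.808 ≈ 13096.8 km; running total=39657.3 km
Leg 3 bearing: y=sinΔλ·cosφ2=-0.87742722, x=cosφ1·sinφ2-sinφ1·cosφ2·cosΔλ=0.11339317; θ=atan2(y, x)=-82.6363° <0 so +360° → 277.3637° ≈ 277.4°
Leg 4: φ1=-0.1326695, φ2=-1.3420203, Δφ=-1.2093509, Δλ=1.1208051 rad; a=sin²(Δφ/2)+cosφ1·cosφ2·sin²(Δλ/2)=0.3866953513; c=2·atan2(√a, √(1-a))=1.342201327; dist=6371·c=8551.165 ≈ 8551.2 km; running total=48208.5 km
Leg 4 bearing: y=sinΔλ·cosφ2=0.20420930, x=cosφ1·sinφ2-sinφ1·cosφ2·cosΔλ=-0.95233754; θ=atan2(y, x)=167.8974° ≈ 167.9°
Leg 5: φ1=-1.3420203, φ2=0.2844049, Δφ=1.6264252, Δλ=-0.4962582 rad; a=sin²(Δφ/2)+cosφ1·cosφ2·sin²(Δλ/2)=0.5409291487; c=2·atan2(√a, √(1-a))=1.652746320; dist=6371·c=10529.647 ≈ 10529.6 km; running total=58738.1 km
Leg 5 bearing: y=sinΔλ·cosφ2=-0.45701139, x=cosφ1·sinφ2-sinφ1·cosφ2·cosΔλ=0.88568606; θ=atan2(y, x)=-27.2936° <0 so +360° → 332.7064° ≈ 332.7°
Leg 6: φ1=0.2844049, φ2=0.4565188, Δφ=0.1721139, Δλ=-0.2762507 rad; a=sin²(Δφ/2)+cosφ1·cosφ2·sin²(Δλ/2)=0.0237201663; c=2·atan2(√a, √(1-a))=0.309257980; dist=6371·c=1970.283 ≈ 1970.3 km; running total=60708.4 km
Leg 6 bearing: y=sinΔλ·cosφ2=-0.24481876, x=cosφ1·sinφ2-sinφ1·cosφ2·cosΔλ=0.18081442; θ=atan2(y, x)=-53.5517° <0 so +360° → 306.4483° ≈ 306.4°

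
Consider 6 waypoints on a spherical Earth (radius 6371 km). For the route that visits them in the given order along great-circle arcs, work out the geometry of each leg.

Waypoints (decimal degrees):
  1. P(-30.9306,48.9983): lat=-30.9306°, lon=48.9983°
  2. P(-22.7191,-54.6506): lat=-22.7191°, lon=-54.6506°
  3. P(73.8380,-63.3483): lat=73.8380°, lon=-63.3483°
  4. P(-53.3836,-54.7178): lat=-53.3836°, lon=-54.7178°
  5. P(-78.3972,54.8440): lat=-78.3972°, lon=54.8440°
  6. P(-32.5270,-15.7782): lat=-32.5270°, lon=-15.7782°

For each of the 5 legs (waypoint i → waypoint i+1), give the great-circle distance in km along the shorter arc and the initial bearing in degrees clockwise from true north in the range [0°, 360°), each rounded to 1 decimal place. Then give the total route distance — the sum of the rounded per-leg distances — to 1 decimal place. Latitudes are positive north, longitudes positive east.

Leg 1: φ1=-0.5398408, φ2=-0.3965231, Δφ=0.1433177, Δλ=-1.8090146 rad; a=sin²(Δφ/2)+cosφ1·cosφ2·sin²(Δλ/2)=0.4940975883; c=2·atan2(√a, √(1-a))=1.558991229; dist=6371·c=9932.333 ≈ 9932.3 km; running total=9932.3 km
Leg 1 bearing: y=sinΔλ·cosφ2=-0.89636052, x=cosφ1·sinφ2-sinφ1·cosφ2·cosΔλ=-0.44316867; θ=atan2(y, x)=-116.3082° <0 so +360° → 243.6918° ≈ 243.7°
Leg 2: φ1=-0.3965231, φ2=1.2887162, Δφ=1.6852393, Δλ=-0.1518035 rad; a=sin²(Δφ/2)+cosφ1·cosφ2·sin²(Δλ/2)=0.5585730223; c=2·atan2(√a, √(1-a))=1.688211976; dist=6371·c=10755.598 ≈ 10755.6 km; running total=20687.9 km
Leg 2 bearing: y=sinΔλ·cosφ2=-0.04209303, x=cosφ1·sinφ2-sinφ1·cosφ2·cosΔλ=0.99222224; θ=atan2(y, x)=-2.4292° <0 so +360° → 357.5708° ≈ 357.6°
Leg 3: φ1=1.2887162, φ2=-0.9317196, Δφ=-2.2204358, Δλ=0.1506306 rad; a=sin²(Δφ/2)+cosφ1·cosφ2·sin²(Δλ/2)=0.8033896623; c=2·atan2(√a, √(1-a))=2.222798796; dist=6371·c=14161.451 ≈ 14161.5 km; running total=34849.4 km
Leg 3 bearing: y=sinΔλ·cosφ2=0.08950498, x=cosφ1·sinφ2-sinφ1·cosφ2·cosΔλ=-0.78981499; θ=atan2(y, x)=173.5346° ≈ 173.5°
Leg 4: φ1=-0.9317196, φ2=-1.3682893, Δφ=-0.4365697, Δλ=1.9122141 rad; a=sin²(Δφ/2)+cosφ1·cosφ2·sin²(Δλ/2)=0.1269605950; c=2·atan2(√a, √(1-a))=0.728642772; dist=6371·c=4642.183 ≈ 4642.2 km; running total=39491.6 km
Leg 4 bearing: y=sinΔλ·cosφ2=0.18951699, x=cosφ1·sinφ2-sinφ1·cosφ2·cosΔλ=-0.63831788; θ=atan2(y, x)=163.4638° ≈ 163.5°
Leg 5: φ1=-1.3682893, φ2=-0.5677032, Δφ=0.8005860, Δλ=-1.2325899 rad; a=sin²(Δφ/2)+cosφ1·cosφ2·sin²(Δλ/2)=0.2085128852; c=2·atan2(√a, √(1-a))=0.948411790; dist=6371·c=6042.332 ≈ 6042.3 km; running total=45533.9 km
Leg 5 bearing: y=sinΔλ·cosφ2=-0.79537546, x=cosφ1·sinφ2-sinφ1·cosφ2·cosΔλ=0.16588827; θ=atan2(y, x)=-78.2189° <0 so +360° → 281.7811° ≈ 281.8°

Leg 1: dist=9932.3 km, bearing=243.7°
Leg 2: dist=10755.6 km, bearing=357.6°
Leg 3: dist=14161.5 km, bearing=173.5°
Leg 4: dist=4642.2 km, bearing=163.5°
Leg 5: dist=6042.3 km, bearing=281.8°
Total: 45533.9 km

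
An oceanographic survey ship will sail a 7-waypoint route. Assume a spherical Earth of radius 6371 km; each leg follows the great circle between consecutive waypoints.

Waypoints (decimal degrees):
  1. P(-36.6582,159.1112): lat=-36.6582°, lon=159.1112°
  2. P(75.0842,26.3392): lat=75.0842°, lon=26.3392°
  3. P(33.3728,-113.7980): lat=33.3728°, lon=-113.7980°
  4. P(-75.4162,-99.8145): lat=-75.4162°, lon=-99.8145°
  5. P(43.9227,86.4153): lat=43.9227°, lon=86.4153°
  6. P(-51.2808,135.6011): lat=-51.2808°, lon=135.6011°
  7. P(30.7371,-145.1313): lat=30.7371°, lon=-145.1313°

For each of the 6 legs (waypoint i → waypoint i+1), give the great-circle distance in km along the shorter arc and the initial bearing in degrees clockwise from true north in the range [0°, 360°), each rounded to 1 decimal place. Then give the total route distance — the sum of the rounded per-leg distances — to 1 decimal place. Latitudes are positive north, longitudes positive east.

Leg 1: dist=15102.4 km, bearing=344.3°
Leg 2: dist=7616.5 km, bearing=324.9°
Leg 3: dist=12138.8 km, bearing=176.3°
Leg 4: dist=16500.1 km, bearing=188.6°
Leg 5: dist=11596.0 km, bearing=150.8°
Leg 6: dist=11939.7 km, bearing=62.2°
Total: 74893.5 km

Leg 1: φ1=-0.6398063, φ2=1.3104665, Δφ=1.9502728, Δλ=-2.3173086 rad; a=sin²(Δφ/2)+cosφ1·cosφ2·sin²(Δλ/2)=0.8585728616; c=2·atan2(√a, √(1-a))=2.370494428; dist=6371·c=15102.420 ≈ 15102.4 km; running total=15102.4 km
Leg 1 bearing: y=sinΔλ·cosφ2=-0.18894698, x=cosφ1·sinφ2-sinφ1·cosφ2·cosΔλ=0.67082118; θ=atan2(y, x)=-15.7307° <0 so +360° → 344.2693° ≈ 344.3°
Leg 2: φ1=1.3104665, φ2=0.5824652, Δφ=-0.7280013, Δλ=-2.4458555 rad; a=sin²(Δφ/2)+cosφ1·cosφ2·sin²(Δλ/2)=0.3167236358; c=2·atan2(√a, √(1-a))=1.195495184; dist=6371·c=7616.500 ≈ 7616.5 km; running total=22718.9 km
Leg 2 bearing: y=sinΔλ·cosφ2=-0.53526435, x=cosφ1·sinφ2-sinφ1·cosφ2·cosΔλ=0.76100668; θ=atan2(y, x)=-35.1212° <0 so +360° → 324.8788° ≈ 324.9°
Leg 3: φ1=0.5824652, φ2=-1.3162610, Δφ=-1.8987262, Δλ=0.2440581 rad; a=sin²(Δφ/2)+cosφ1·cosφ2·sin²(Δλ/2)=0.6641577137; c=2·atan2(√a, √(1-a))=1.905315916; dist=6371·c=12138.768 ≈ 12138.8 km; running total=34857.7 km
Leg 3 bearing: y=sinΔλ·cosφ2=0.06084454, x=cosφ1·sinφ2-sinφ1·cosφ2·cosΔλ=-0.94260645; θ=atan2(y, x)=176.3067° ≈ 176.3°
Leg 4: φ1=-1.3162610, φ2=0.7665957, Δφ=2.0828567, Δλ=3.2503232 rad; a=sin²(Δφ/2)+cosφ1·cosφ2·sin²(Δλ/2)=0.9258142134; c=2·atan2(√a, √(1-a))=2.589880643; dist=6371·c=16500.130 ≈ 16500.1 km; running total=51357.8 km
Leg 4 bearing: y=sinΔλ·cosφ2=-0.07816180, x=cosφ1·sinφ2-sinφ1·cosφ2·cosΔλ=-0.51828540; θ=atan2(y, x)=-171.4239° <0 so +360° → 188.5761° ≈ 188.6°
Leg 5: φ1=0.7665957, φ2=-0.8950188, Δφ=-1.6616145, Δλ=0.8584542 rad; a=sin²(Δφ/2)+cosφ1·cosφ2·sin²(Δλ/2)=0.6233776680; c=2·atan2(√a, √(1-a))=1.820126950; dist=6371·c=11596.029 ≈ 11596.0 km; running total=62953.8 km
Leg 5 bearing: y=sinΔλ·cosφ2=0.47340224, x=cosφ1·sinφ2-sinφ1·cosφ2·cosΔλ=-0.84557798; θ=atan2(y, x)=150.7574° ≈ 150.8°
Leg 6: φ1=-0.8950188, φ2=0.5364636, Δφ=1.4314824, Δλ=-4.8997047 rad; a=sin²(Δφ/2)+cosφ1·cosφ2·sin²(Δλ/2)=0.6493255438; c=2·atan2(√a, √(1-a))=1.874075250; dist=6371·c=11939.733 ≈ 11939.7 km; running total=74893.5 km
Leg 6 bearing: y=sinΔλ·cosφ2=0.84448645, x=cosφ1·sinφ2-sinφ1·cosφ2·cosΔλ=0.44457863; θ=atan2(y, x)=62.2355° ≈ 62.2°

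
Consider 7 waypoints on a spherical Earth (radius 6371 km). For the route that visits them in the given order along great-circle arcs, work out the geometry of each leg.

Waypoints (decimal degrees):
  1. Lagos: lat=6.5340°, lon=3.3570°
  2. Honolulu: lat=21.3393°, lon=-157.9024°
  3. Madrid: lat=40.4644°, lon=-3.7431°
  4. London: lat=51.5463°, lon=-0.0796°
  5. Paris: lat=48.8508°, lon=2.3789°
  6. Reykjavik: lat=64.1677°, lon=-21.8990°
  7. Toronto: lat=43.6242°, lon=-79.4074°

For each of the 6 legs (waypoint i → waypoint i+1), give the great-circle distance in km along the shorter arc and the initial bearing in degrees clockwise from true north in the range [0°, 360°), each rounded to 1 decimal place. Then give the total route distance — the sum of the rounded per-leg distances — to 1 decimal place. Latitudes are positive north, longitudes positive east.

Leg 1: dist=16302.0 km, bearing=327.1°
Leg 2: dist=12640.7 km, bearing=21.2°
Leg 3: dist=1263.9 km, bearing=11.6°
Leg 4: dist=347.0 km, bearing=148.8°
Leg 5: dist=2234.5 km, bearing=328.6°
Leg 6: dist=4200.4 km, bearing=265.4°
Total: 36988.5 km

Leg 1: φ1=0.1140398, φ2=0.3724410, Δφ=0.2584012, Δλ=-2.8145075 rad; a=sin²(Δφ/2)+cosφ1·cosφ2·sin²(Δλ/2)=0.9174609819; c=2·atan2(√a, √(1-a))=2.558787308; dist=6371·c=16302.034 ≈ 16302.0 km; running total=16302.0 km
Leg 1 bearing: y=sinΔλ·cosφ2=-0.29925746, x=cosφ1·sinφ2-sinφ1·cosφ2·cosΔλ=0.46189857; θ=atan2(y, x)=-32.9386° <0 so +360° → 327.0614° ≈ 327.1°
Leg 2: φ1=0.3724410, φ2=0.7062370, Δφ=0.3337960, Δλ=2.6905874 rad; a=sin²(Δφ/2)+cosφ1·cosφ2·sin²(Δλ/2)=0.7008177657; c=2·atan2(√a, √(1-a))=1.984098380; dist=6371·c=12640.691 ≈ 12640.7 km; running total=28942.7 km
Leg 2 bearing: y=sinΔλ·cosφ2=0.33161437, x=cosφ1·sinφ2-sinφ1·cosφ2·cosΔλ=0.85365146; θ=atan2(y, x)=21.2294° ≈ 21.2°
Leg 3: φ1=0.7062370, φ2=0.8996527, Δφ=0.1934156, Δλ=0.0639401 rad; a=sin²(Δφ/2)+cosφ1·cosφ2·sin²(Δλ/2)=0.0098067014; c=2·atan2(√a, √(1-a))=0.198382734; dist=6371·c=1263.896 ≈ 1263.9 km; running total=30206.6 km
Leg 3 bearing: y=sinΔλ·cosφ2=0.03973613, x=cosφ1·sinφ2-sinφ1·cosφ2·cosΔλ=0.19303668; θ=atan2(y, x)=11.6317° ≈ 11.6°
Leg 4: φ1=0.8996527, φ2=0.8526073, Δφ=-0.0470453, Δλ=0.0429089 rad; a=sin²(Δφ/2)+cosφ1·cosφ2·sin²(Δλ/2)=0.0007415431; c=2·atan2(√a, √(1-a))=0.054469312; dist=6371·c=347.024 ≈ 347.0 km; running total=30553.6 km
Leg 4 bearing: y=sinΔλ·cosφ2=0.02822635, x=cosφ1·sinφ2-sinφ1·cosφ2·cosΔλ=-0.04655369; θ=atan2(y, x)=148.7708° ≈ 148.8°
Leg 5: φ1=0.8526073, φ2=1.1199376, Δφ=0.2673303, Δλ=-0.4237293 rad; a=sin²(Δφ/2)+cosφ1·cosφ2·sin²(Δλ/2)=0.0304389565; c=2·atan2(√a, √(1-a))=0.350730175; dist=6371·c=2234.502 ≈ 2234.5 km; running total=32788.1 km
Leg 5 bearing: y=sinΔλ·cosφ2=-0.17915949, x=cosφ1·sinφ2-sinφ1·cosφ2·cosΔλ=0.29317501; θ=atan2(y, x)=-31.4291° <0 so +360° → 328.5709° ≈ 328.6°
Leg 6: φ1=1.1199376, φ2=0.7613859, Δφ=-0.3585517, Δλ=-1.0037109 rad; a=sin²(Δφ/2)+cosφ1·cosφ2·sin²(Δλ/2)=0.1047895800; c=2·atan2(√a, √(1-a))=0.659300620; dist=6371·c=4200.404 ≈ 4200.4 km; running total=36988.5 km
Leg 6 bearing: y=sinΔλ·cosφ2=-0.61057166, x=cosφ1·sinφ2-sinφ1·cosφ2·cosΔλ=-0.04936749; θ=atan2(y, x)=-94.6226° <0 so +360° → 265.3774° ≈ 265.4°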